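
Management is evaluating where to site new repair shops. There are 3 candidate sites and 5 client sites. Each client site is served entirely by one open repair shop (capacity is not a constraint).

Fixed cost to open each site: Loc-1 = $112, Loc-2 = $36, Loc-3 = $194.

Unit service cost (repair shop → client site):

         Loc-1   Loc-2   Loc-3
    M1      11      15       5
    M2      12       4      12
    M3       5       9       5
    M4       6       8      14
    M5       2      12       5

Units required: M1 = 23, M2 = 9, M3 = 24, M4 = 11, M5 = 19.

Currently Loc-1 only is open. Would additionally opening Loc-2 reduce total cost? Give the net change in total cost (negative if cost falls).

Yes — net change −36 (cost falls by 36).

Current service cost with {Loc-1}: 585.
Adding Loc-2: each client site re-picks its cheapest; new service cost 513, saving 72.
Extra fixed cost: 36. Net change = 36 − 72 = -36.
(Totals: 697 → 661.)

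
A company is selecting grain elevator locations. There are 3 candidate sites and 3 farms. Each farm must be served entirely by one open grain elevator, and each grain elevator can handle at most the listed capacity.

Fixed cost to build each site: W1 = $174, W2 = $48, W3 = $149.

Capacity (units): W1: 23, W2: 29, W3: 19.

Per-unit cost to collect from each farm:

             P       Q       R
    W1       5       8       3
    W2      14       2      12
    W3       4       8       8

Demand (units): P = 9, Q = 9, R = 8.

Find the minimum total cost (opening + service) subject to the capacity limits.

Minimum total cost: 288

Open {W2}: P→W2 14·9=126, Q→W2 2·9=18, R→W2 12·8=96.
Loads: W2 carries 26/29. Service 240; fixed 48; total 288.
Next best feasible plan costs 309.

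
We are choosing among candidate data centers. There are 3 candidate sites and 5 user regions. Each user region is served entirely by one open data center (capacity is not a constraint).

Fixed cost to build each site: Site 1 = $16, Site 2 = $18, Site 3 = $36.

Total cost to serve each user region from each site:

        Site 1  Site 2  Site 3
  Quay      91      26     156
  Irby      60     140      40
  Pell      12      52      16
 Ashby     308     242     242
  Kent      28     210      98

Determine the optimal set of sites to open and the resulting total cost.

For any fixed open set, each user region goes to its cheapest open site; total = fixed + service.
{Site 1, Site 2}: Quay→Site 2 26, Irby→Site 1 60, Pell→Site 1 12, Ashby→Site 2 242, Kent→Site 1 28. Service 368; fixed 34; total 402.
{Site 1, Site 2, Site 3}: service 348 + fixed 70 = 418
{Site 1, Site 3}: Quay→Site 1 91, Irby→Site 3 40, Pell→Site 1 12, Ashby→Site 3 242, Kent→Site 1 28. Service 413; fixed 52; total 465.
{Site 1}: service 499 + fixed 16 = 515
No other subset beats 402.

Open Site 1 and Site 2; minimum total cost 402.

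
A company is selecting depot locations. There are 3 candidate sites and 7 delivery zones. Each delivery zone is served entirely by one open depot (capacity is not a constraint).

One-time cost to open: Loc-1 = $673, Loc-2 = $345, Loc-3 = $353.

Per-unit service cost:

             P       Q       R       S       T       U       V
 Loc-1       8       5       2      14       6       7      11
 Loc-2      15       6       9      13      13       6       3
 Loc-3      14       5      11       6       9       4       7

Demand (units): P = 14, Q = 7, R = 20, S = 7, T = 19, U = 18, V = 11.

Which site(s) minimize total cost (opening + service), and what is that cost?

For any fixed open set, each delivery zone goes to its cheapest open site; total = fixed + service.
{Loc-3}: P→Loc-3 14·14=196, Q→Loc-3 5·7=35, R→Loc-3 11·20=220, S→Loc-3 6·7=42, T→Loc-3 9·19=171, U→Loc-3 4·18=72, V→Loc-3 7·11=77. Service 813; fixed 353; total 1166.
{Loc-2}: service 911 + fixed 345 = 1256
{Loc-1}: P→Loc-1 8·14=112, Q→Loc-1 5·7=35, R→Loc-1 2·20=40, S→Loc-1 14·7=98, T→Loc-1 6·19=114, U→Loc-1 7·18=126, V→Loc-1 11·11=121. Service 646; fixed 673; total 1319.
{Loc-1, Loc-2, Loc-3}: service 448 + fixed 1371 = 1819
(All 7 nonempty subsets were checked; Loc-3 only is lowest.)

Open Loc-3 only; minimum total cost 1166.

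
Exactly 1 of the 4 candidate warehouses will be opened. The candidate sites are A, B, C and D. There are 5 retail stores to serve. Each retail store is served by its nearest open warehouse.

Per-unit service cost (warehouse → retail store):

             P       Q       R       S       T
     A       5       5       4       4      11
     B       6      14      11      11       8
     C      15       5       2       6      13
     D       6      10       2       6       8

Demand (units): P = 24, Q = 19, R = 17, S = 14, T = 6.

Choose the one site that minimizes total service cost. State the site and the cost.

With exactly 1 open, each retail store uses its cheapest among the chosen.
{A}: P→A 5·24=120, Q→A 5·19=95, R→A 4·17=68, S→A 4·14=56, T→A 11·6=66. Service cost 405.
{D}: service cost 500
{C}: service cost 651
Among all 4 size-1 choices, {A} is lowest.

Choose A only; total service cost 405.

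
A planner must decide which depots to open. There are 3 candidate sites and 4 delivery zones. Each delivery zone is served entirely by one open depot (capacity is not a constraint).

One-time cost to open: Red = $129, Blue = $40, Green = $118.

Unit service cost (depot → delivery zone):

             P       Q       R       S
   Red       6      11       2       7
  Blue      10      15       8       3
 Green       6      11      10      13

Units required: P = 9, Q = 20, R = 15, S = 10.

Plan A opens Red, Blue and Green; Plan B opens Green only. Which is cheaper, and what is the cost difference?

Plan A is cheaper by 51.

Plan A: {Red, Blue, Green}: P→Red 6·9=54, Q→Red 11·20=220, R→Red 2·15=30, S→Blue 3·10=30. Service 334; fixed 287; total 621.
Plan B: {Green}: P→Green 6·9=54, Q→Green 11·20=220, R→Green 10·15=150, S→Green 13·10=130. Service 554; fixed 118; total 672.
Difference: |621 − 672| = 51.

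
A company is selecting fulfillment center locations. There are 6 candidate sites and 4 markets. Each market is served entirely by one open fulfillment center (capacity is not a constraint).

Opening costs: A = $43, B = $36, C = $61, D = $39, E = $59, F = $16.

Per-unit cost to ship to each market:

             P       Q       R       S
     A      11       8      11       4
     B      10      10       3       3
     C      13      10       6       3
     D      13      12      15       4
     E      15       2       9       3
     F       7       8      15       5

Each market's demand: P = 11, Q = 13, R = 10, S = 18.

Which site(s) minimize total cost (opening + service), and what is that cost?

For any fixed open set, each market goes to its cheapest open site; total = fixed + service.
{B, E, F}: P→F 7·11=77, Q→E 2·13=26, R→B 3·10=30, S→B 3·18=54. Service 187; fixed 111; total 298.
{B, E}: service 220 + fixed 95 = 315
{B, F}: service 265 + fixed 52 = 317
{A, B, C, D, E, F}: P→F 7·11=77, Q→E 2·13=26, R→B 3·10=30, S→B 3·18=54. Service 187; fixed 254; total 441.
No other subset beats 298.

Open B, E and F; minimum total cost 298.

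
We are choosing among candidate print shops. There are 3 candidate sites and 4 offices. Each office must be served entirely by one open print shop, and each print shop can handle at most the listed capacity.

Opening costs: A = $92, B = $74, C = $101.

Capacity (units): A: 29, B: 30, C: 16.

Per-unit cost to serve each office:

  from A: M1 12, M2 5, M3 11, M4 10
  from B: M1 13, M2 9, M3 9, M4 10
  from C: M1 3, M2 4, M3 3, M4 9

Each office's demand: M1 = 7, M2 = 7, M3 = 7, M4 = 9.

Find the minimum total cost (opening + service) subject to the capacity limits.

Minimum total cost: 360

Open {A, C}: M1→C 3·7=21, M2→A 5·7=35, M3→C 3·7=21, M4→A 10·9=90.
Loads: A carries 16/29, C carries 14/16. Service 167; fixed 193; total 360.
Next best feasible plan costs 370.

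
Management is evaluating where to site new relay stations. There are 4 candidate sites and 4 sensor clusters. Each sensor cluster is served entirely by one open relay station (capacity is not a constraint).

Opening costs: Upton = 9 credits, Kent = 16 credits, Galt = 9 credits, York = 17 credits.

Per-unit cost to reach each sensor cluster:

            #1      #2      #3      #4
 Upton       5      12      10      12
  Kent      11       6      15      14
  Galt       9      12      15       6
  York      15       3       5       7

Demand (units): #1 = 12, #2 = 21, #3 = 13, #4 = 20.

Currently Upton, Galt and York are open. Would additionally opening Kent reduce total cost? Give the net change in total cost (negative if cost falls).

No — net change +16 (cost rises by 16).

Current service cost with {Upton, Galt, York}: 308.
Adding Kent: each sensor cluster re-picks its cheapest; new service cost 308, saving 0.
Extra fixed cost: 16. Net change = 16 − 0 = 16.
(Totals: 343 → 359.)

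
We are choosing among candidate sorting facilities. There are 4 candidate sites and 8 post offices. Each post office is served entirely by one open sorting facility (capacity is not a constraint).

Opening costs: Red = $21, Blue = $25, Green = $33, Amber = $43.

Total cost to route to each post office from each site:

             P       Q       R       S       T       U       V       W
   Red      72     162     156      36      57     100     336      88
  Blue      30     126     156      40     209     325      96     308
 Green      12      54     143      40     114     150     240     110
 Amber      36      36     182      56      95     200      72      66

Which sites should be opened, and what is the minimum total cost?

Open Red, Green and Amber; minimum total cost 619.

For any fixed open set, each post office goes to its cheapest open site; total = fixed + service.
{Red, Green, Amber}: P→Green 12, Q→Amber 36, R→Green 143, S→Red 36, T→Red 57, U→Red 100, V→Amber 72, W→Amber 66. Service 522; fixed 97; total 619.
{Red, Amber}: service 559 + fixed 64 = 623
{Red, Blue, Amber}: P→Blue 30, Q→Amber 36, R→Red 156, S→Red 36, T→Red 57, U→Red 100, V→Amber 72, W→Amber 66. Service 553; fixed 89; total 642.
{Red, Blue, Green, Amber}: service 522 + fixed 122 = 644
No other subset beats 619.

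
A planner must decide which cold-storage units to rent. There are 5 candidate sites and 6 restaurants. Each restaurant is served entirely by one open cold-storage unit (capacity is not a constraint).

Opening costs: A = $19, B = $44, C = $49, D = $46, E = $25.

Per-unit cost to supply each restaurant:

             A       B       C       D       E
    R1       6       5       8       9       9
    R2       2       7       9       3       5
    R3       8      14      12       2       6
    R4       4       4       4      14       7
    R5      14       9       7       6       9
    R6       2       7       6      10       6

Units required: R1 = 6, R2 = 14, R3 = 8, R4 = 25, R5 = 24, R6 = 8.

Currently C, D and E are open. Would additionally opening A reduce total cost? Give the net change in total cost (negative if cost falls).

Current service cost with {C, D, E}: 398.
Adding A: each restaurant re-picks its cheapest; new service cost 340, saving 58.
Extra fixed cost: 19. Net change = 19 − 58 = -39.
(Totals: 518 → 479.)

Yes — net change −39 (cost falls by 39).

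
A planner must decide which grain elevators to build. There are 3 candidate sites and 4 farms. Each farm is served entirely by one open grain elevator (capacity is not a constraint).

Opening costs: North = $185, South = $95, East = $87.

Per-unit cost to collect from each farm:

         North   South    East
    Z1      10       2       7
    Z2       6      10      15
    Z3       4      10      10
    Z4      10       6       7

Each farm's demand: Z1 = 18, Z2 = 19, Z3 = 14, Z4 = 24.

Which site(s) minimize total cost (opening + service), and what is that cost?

For any fixed open set, each farm goes to its cheapest open site; total = fixed + service.
{South}: Z1→South 2·18=36, Z2→South 10·19=190, Z3→South 10·14=140, Z4→South 6·24=144. Service 510; fixed 95; total 605.
{North, South}: Z1→South 2·18=36, Z2→North 6·19=114, Z3→North 4·14=56, Z4→South 6·24=144. Service 350; fixed 280; total 630.
{South, East}: service 510 + fixed 182 = 692
{North, South, East}: Z1→South 2·18=36, Z2→North 6·19=114, Z3→North 4·14=56, Z4→South 6·24=144. Service 350; fixed 367; total 717.
(All 7 nonempty subsets were checked; South only is lowest.)

Open South only; minimum total cost 605.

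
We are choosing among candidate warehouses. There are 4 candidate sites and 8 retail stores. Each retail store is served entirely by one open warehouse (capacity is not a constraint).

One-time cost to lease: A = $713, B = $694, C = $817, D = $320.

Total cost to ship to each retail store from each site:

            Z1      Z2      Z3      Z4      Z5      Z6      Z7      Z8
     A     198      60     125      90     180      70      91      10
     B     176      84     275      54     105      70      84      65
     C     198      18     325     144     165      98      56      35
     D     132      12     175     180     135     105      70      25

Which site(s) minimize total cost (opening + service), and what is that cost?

For any fixed open set, each retail store goes to its cheapest open site; total = fixed + service.
{D}: Z1→D 132, Z2→D 12, Z3→D 175, Z4→D 180, Z5→D 135, Z6→D 105, Z7→D 70, Z8→D 25. Service 834; fixed 320; total 1154.
{A}: service 824 + fixed 713 = 1537
{B}: Z1→B 176, Z2→B 84, Z3→B 275, Z4→B 54, Z5→B 105, Z6→B 70, Z7→B 84, Z8→B 65. Service 913; fixed 694; total 1607.
{A, B, C, D}: service 564 + fixed 2544 = 3108
No other subset beats 1154.

Open D only; minimum total cost 1154.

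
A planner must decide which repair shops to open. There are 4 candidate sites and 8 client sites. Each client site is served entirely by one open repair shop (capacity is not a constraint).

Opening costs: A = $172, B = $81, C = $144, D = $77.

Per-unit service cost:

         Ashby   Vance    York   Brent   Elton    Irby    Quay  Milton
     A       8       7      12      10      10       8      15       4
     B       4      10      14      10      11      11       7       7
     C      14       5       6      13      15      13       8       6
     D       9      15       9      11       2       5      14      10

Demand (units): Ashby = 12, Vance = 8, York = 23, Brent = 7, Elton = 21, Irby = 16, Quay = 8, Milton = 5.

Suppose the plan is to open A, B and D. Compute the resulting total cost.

Each client site is assigned to its cheapest site among the open ones.
{A, B, D}: Ashby→B 4·12=48, Vance→A 7·8=56, York→D 9·23=207, Brent→A 10·7=70, Elton→D 2·21=42, Irby→D 5·16=80, Quay→B 7·8=56, Milton→A 4·5=20. Service 579; fixed 330; total 909.

Total cost: 909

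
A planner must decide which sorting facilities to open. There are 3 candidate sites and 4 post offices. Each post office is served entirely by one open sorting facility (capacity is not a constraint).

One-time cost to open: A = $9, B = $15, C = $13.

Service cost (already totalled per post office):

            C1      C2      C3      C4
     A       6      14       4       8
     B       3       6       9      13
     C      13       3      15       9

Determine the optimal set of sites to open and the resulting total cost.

Open A only; minimum total cost 41.

For any fixed open set, each post office goes to its cheapest open site; total = fixed + service.
{A}: C1→A 6, C2→A 14, C3→A 4, C4→A 8. Service 32; fixed 9; total 41.
{A, C}: service 21 + fixed 22 = 43
{A, B}: service 21 + fixed 24 = 45
{A, B, C}: C1→B 3, C2→C 3, C3→A 4, C4→A 8. Service 18; fixed 37; total 55.
No other subset beats 41.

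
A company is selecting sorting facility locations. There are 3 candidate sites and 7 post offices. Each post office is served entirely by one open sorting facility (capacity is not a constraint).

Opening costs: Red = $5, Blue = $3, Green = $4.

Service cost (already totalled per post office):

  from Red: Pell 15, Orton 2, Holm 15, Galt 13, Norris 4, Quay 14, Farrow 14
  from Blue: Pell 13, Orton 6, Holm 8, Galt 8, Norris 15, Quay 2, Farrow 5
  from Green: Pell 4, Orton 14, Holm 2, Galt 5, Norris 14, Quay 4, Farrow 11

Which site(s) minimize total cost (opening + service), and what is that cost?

For any fixed open set, each post office goes to its cheapest open site; total = fixed + service.
{Red, Blue, Green}: Pell→Green 4, Orton→Red 2, Holm→Green 2, Galt→Green 5, Norris→Red 4, Quay→Blue 2, Farrow→Blue 5. Service 24; fixed 12; total 36.
{Red, Green}: Pell→Green 4, Orton→Red 2, Holm→Green 2, Galt→Green 5, Norris→Red 4, Quay→Green 4, Farrow→Green 11. Service 32; fixed 9; total 41.
{Blue, Green}: service 38 + fixed 7 = 45
{Blue}: Pell→Blue 13, Orton→Blue 6, Holm→Blue 8, Galt→Blue 8, Norris→Blue 15, Quay→Blue 2, Farrow→Blue 5. Service 57; fixed 3; total 60.
(All 7 nonempty subsets were checked; Red, Blue and Green is lowest.)

Open Red, Blue and Green; minimum total cost 36.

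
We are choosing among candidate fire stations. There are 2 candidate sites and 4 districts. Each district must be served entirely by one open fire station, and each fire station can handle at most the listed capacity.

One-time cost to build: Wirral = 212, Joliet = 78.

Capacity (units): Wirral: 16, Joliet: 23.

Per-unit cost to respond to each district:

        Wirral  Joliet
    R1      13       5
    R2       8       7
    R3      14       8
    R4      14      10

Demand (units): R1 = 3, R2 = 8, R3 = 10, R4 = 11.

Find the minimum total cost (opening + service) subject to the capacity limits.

Open {Wirral, Joliet}: R1→Wirral 13·3=39, R2→Wirral 8·8=64, R3→Joliet 8·10=80, R4→Joliet 10·11=110.
Loads: Wirral carries 11/16, Joliet carries 21/23. Service 293; fixed 290; total 583.
Next best feasible plan costs 595.

Minimum total cost: 583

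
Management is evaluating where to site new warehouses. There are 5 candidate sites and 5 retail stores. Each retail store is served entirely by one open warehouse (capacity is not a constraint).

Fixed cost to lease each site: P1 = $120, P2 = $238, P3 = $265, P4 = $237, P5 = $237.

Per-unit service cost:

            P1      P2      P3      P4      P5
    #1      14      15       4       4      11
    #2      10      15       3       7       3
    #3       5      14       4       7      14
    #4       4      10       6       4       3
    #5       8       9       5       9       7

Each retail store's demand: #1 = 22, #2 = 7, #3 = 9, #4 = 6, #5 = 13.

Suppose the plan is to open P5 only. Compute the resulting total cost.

Each retail store is assigned to its cheapest site among the open ones.
{P5}: #1→P5 11·22=242, #2→P5 3·7=21, #3→P5 14·9=126, #4→P5 3·6=18, #5→P5 7·13=91. Service 498; fixed 237; total 735.

Total cost: 735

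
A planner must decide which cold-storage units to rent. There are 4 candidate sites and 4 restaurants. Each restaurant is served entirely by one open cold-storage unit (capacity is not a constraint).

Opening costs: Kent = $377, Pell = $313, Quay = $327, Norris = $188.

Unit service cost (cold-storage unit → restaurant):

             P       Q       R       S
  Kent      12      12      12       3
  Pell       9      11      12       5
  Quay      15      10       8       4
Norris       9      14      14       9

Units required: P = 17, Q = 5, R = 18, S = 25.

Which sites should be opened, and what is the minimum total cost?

Open Pell only; minimum total cost 862.

For any fixed open set, each restaurant goes to its cheapest open site; total = fixed + service.
{Pell}: P→Pell 9·17=153, Q→Pell 11·5=55, R→Pell 12·18=216, S→Pell 5·25=125. Service 549; fixed 313; total 862.
{Quay}: service 549 + fixed 327 = 876
{Norris}: service 700 + fixed 188 = 888
{Kent, Pell, Quay, Norris}: service 422 + fixed 1205 = 1627
No other subset beats 862.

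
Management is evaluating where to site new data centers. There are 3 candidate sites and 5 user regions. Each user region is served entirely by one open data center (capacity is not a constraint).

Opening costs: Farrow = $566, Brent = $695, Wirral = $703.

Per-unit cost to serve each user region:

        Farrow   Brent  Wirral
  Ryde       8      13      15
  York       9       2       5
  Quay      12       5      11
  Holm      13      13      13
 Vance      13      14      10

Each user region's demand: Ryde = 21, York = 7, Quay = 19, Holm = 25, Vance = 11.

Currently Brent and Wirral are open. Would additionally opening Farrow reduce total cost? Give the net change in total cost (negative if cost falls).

Current service cost with {Brent, Wirral}: 817.
Adding Farrow: each user region re-picks its cheapest; new service cost 712, saving 105.
Extra fixed cost: 566. Net change = 566 − 105 = 461.
(Totals: 2215 → 2676.)

No — net change +461 (cost rises by 461).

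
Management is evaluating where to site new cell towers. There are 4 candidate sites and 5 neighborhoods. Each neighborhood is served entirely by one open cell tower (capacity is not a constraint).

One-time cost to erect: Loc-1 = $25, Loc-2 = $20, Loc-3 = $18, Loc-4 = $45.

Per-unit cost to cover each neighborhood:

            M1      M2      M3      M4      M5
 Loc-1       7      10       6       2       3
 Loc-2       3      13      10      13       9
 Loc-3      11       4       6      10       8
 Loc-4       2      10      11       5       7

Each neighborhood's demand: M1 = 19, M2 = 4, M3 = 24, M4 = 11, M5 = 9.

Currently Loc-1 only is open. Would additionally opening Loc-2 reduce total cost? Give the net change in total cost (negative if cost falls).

Current service cost with {Loc-1}: 366.
Adding Loc-2: each neighborhood re-picks its cheapest; new service cost 290, saving 76.
Extra fixed cost: 20. Net change = 20 − 76 = -56.
(Totals: 391 → 335.)

Yes — net change −56 (cost falls by 56).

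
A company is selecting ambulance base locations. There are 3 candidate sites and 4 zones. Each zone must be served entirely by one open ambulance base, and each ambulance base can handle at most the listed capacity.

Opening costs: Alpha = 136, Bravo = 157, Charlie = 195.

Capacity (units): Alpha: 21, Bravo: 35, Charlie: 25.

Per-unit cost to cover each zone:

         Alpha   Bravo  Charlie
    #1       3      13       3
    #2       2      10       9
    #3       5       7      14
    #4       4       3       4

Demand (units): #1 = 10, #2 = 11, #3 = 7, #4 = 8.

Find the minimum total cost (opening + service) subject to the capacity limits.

Minimum total cost: 418

Open {Alpha, Bravo}: #1→Alpha 3·10=30, #2→Alpha 2·11=22, #3→Bravo 7·7=49, #4→Bravo 3·8=24.
Loads: Alpha carries 21/21, Bravo carries 15/35. Service 125; fixed 293; total 418.
Next best feasible plan costs 450.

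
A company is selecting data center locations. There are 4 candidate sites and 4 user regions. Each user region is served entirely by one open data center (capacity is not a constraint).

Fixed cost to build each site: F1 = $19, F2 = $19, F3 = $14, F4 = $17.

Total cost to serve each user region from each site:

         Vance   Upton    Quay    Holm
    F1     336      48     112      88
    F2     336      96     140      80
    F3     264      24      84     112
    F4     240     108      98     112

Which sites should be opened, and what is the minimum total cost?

Open F2, F3 and F4; minimum total cost 478.

For any fixed open set, each user region goes to its cheapest open site; total = fixed + service.
{F2, F3, F4}: Vance→F4 240, Upton→F3 24, Quay→F3 84, Holm→F2 80. Service 428; fixed 50; total 478.
{F2, F3}: service 452 + fixed 33 = 485
{F1, F3, F4}: service 436 + fixed 50 = 486
{F1, F2, F3, F4}: service 428 + fixed 69 = 497
No other subset beats 478.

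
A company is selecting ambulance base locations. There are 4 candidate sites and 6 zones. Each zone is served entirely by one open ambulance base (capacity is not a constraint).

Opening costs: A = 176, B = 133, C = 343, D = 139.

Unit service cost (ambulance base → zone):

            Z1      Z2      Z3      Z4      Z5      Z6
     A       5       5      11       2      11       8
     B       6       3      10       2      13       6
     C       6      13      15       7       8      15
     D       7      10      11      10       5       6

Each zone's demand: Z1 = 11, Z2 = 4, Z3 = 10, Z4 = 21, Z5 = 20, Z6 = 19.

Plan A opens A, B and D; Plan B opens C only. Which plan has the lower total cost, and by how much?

Plan A: {A, B, D}: Z1→A 5·11=55, Z2→B 3·4=12, Z3→B 10·10=100, Z4→A 2·21=42, Z5→D 5·20=100, Z6→B 6·19=114. Service 423; fixed 448; total 871.
Plan B: {C}: Z1→C 6·11=66, Z2→C 13·4=52, Z3→C 15·10=150, Z4→C 7·21=147, Z5→C 8·20=160, Z6→C 15·19=285. Service 860; fixed 343; total 1203.
Difference: |871 − 1203| = 332.

Plan A is cheaper by 332.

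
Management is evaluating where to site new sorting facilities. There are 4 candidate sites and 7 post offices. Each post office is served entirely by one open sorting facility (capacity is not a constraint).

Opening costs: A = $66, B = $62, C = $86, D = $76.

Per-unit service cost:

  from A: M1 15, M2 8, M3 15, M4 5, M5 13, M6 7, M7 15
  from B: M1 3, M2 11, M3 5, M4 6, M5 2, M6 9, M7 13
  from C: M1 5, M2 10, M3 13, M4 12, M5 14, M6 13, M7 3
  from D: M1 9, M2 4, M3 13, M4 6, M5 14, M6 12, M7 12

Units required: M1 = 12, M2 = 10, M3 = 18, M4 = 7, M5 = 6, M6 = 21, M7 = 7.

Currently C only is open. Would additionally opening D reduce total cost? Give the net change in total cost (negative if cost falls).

Current service cost with {C}: 856.
Adding D: each post office re-picks its cheapest; new service cost 733, saving 123.
Extra fixed cost: 76. Net change = 76 − 123 = -47.
(Totals: 942 → 895.)

Yes — net change −47 (cost falls by 47).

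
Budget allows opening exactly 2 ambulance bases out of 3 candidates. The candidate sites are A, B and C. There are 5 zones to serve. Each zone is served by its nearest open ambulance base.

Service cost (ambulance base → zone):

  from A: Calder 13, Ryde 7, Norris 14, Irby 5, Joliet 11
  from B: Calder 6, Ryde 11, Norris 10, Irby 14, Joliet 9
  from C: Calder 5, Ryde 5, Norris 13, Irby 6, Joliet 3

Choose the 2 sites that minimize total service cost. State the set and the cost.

Choose B and C; total service cost 29.

With exactly 2 open, each zone uses its cheapest among the chosen.
{B, C}: Calder→C 5, Ryde→C 5, Norris→B 10, Irby→C 6, Joliet→C 3. Service cost 29.
{A, C}: service cost 31
{A, B}: service cost 37
Among all 3 size-2 choices, {B, C} is lowest.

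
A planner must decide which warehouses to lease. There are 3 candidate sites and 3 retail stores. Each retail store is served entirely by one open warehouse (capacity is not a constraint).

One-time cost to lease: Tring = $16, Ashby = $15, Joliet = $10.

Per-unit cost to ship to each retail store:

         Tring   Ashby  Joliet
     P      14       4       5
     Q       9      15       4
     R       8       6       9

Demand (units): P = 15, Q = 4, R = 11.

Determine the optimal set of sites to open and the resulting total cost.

For any fixed open set, each retail store goes to its cheapest open site; total = fixed + service.
{Ashby, Joliet}: P→Ashby 4·15=60, Q→Joliet 4·4=16, R→Ashby 6·11=66. Service 142; fixed 25; total 167.
{Tring, Ashby, Joliet}: service 142 + fixed 41 = 183
{Tring, Ashby}: service 162 + fixed 31 = 193
{Joliet}: service 190 + fixed 10 = 200
No other subset beats 167.

Open Ashby and Joliet; minimum total cost 167.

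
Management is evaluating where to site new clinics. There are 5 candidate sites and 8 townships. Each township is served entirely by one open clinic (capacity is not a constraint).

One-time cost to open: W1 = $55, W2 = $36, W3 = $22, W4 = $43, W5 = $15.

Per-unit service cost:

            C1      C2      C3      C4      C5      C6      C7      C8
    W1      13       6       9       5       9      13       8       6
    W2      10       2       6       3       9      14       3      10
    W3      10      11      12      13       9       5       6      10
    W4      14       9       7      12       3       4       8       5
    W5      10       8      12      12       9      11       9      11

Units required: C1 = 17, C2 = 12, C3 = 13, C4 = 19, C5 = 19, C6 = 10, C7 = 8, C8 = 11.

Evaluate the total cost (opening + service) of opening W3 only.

Each township is assigned to its cheapest site among the open ones.
{W3}: C1→W3 10·17=170, C2→W3 11·12=132, C3→W3 12·13=156, C4→W3 13·19=247, C5→W3 9·19=171, C6→W3 5·10=50, C7→W3 6·8=48, C8→W3 10·11=110. Service 1084; fixed 22; total 1106.

Total cost: 1106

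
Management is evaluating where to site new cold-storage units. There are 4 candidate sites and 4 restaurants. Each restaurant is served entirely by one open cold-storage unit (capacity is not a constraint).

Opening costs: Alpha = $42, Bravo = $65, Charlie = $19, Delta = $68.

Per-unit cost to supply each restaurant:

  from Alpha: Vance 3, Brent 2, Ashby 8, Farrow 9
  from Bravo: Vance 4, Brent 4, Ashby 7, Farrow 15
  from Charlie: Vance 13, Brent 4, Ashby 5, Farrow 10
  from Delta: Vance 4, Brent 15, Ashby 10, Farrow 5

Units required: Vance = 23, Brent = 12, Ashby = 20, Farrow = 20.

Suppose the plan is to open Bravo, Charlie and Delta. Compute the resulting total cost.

Each restaurant is assigned to its cheapest site among the open ones.
{Bravo, Charlie, Delta}: Vance→Bravo 4·23=92, Brent→Bravo 4·12=48, Ashby→Charlie 5·20=100, Farrow→Delta 5·20=100. Service 340; fixed 152; total 492.

Total cost: 492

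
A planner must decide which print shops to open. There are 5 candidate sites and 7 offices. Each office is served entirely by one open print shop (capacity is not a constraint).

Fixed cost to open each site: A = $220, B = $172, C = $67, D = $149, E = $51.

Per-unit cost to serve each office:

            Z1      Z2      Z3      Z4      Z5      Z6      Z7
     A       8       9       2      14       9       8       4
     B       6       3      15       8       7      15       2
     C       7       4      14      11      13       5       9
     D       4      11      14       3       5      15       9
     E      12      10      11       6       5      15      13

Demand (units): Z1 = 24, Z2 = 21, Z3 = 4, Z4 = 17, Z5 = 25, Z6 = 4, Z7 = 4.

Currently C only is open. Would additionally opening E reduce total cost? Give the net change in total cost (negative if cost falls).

Current service cost with {C}: 876.
Adding E: each office re-picks its cheapest; new service cost 579, saving 297.
Extra fixed cost: 51. Net change = 51 − 297 = -246.
(Totals: 943 → 697.)

Yes — net change −246 (cost falls by 246).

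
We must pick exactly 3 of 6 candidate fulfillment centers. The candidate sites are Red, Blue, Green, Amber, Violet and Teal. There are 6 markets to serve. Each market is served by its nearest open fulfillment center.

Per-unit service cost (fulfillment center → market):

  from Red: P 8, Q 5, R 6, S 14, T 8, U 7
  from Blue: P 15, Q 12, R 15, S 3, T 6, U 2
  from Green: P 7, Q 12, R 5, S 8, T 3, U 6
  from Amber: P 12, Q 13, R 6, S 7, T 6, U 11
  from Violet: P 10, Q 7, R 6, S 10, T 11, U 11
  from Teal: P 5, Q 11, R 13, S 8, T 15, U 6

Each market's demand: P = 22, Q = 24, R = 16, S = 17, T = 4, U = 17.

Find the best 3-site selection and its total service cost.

With exactly 3 open, each market uses its cheapest among the chosen.
{Red, Blue, Teal}: P→Teal 5·22=110, Q→Red 5·24=120, R→Red 6·16=96, S→Blue 3·17=51, T→Blue 6·4=24, U→Blue 2·17=34. Service cost 435.
{Red, Blue, Green}: service cost 451
{Blue, Violet, Teal}: service cost 483
Among all 20 size-3 choices, {Red, Blue, Teal} is lowest.

Choose Red, Blue and Teal; total service cost 435.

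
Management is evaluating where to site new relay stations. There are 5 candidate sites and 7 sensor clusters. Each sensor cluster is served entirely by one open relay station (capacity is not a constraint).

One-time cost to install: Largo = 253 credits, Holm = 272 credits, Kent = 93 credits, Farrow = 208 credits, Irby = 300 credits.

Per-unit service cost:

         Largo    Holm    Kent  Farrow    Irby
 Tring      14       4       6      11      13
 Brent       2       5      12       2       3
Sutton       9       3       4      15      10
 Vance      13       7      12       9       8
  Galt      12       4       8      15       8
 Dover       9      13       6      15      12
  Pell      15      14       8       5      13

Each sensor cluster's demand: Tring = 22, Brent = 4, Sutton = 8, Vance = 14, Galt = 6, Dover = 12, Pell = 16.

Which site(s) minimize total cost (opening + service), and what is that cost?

Open Kent only; minimum total cost 721.

For any fixed open set, each sensor cluster goes to its cheapest open site; total = fixed + service.
{Kent}: Tring→Kent 6·22=132, Brent→Kent 12·4=48, Sutton→Kent 4·8=32, Vance→Kent 12·14=168, Galt→Kent 8·6=48, Dover→Kent 6·12=72, Pell→Kent 8·16=128. Service 628; fixed 93; total 721.
{Kent, Farrow}: Tring→Kent 6·22=132, Brent→Farrow 2·4=8, Sutton→Kent 4·8=32, Vance→Farrow 9·14=126, Galt→Kent 8·6=48, Dover→Kent 6·12=72, Pell→Farrow 5·16=80. Service 498; fixed 301; total 799.
{Holm, Kent}: Tring→Holm 4·22=88, Brent→Holm 5·4=20, Sutton→Holm 3·8=24, Vance→Holm 7·14=98, Galt→Holm 4·6=24, Dover→Kent 6·12=72, Pell→Kent 8·16=128. Service 454; fixed 365; total 819.
{Largo, Holm, Kent, Farrow, Irby}: Tring→Holm 4·22=88, Brent→Largo 2·4=8, Sutton→Holm 3·8=24, Vance→Holm 7·14=98, Galt→Holm 4·6=24, Dover→Kent 6·12=72, Pell→Farrow 5·16=80. Service 394; fixed 1126; total 1520.
No other subset beats 721.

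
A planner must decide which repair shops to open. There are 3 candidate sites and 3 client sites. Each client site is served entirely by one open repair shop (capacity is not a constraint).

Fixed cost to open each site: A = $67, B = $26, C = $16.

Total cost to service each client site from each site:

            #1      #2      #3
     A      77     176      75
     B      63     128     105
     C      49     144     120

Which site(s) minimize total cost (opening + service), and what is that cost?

For any fixed open set, each client site goes to its cheapest open site; total = fixed + service.
{B}: #1→B 63, #2→B 128, #3→B 105. Service 296; fixed 26; total 322.
{B, C}: #1→C 49, #2→B 128, #3→B 105. Service 282; fixed 42; total 324.
{C}: service 313 + fixed 16 = 329
{A, B, C}: service 252 + fixed 109 = 361
(All 7 nonempty subsets were checked; B only is lowest.)

Open B only; minimum total cost 322.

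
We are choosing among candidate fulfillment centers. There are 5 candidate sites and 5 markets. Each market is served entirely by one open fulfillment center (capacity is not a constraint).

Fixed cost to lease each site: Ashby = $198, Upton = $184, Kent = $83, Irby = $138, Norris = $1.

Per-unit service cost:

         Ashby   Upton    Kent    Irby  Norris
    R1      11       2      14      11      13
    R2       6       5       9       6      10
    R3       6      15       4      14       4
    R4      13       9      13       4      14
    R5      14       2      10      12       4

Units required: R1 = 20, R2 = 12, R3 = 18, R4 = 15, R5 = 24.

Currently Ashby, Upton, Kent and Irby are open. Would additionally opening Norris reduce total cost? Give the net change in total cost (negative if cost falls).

No — net change +1 (cost rises by 1).

Current service cost with {Ashby, Upton, Kent, Irby}: 280.
Adding Norris: each market re-picks its cheapest; new service cost 280, saving 0.
Extra fixed cost: 1. Net change = 1 − 0 = 1.
(Totals: 883 → 884.)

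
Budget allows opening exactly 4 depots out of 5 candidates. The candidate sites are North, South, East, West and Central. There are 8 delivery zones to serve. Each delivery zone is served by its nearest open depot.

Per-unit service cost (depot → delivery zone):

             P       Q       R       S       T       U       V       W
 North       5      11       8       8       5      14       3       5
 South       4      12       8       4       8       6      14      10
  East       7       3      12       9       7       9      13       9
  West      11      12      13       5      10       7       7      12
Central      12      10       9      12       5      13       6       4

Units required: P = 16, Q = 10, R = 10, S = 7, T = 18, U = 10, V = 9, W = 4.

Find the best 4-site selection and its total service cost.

Choose North, South, East and Central; total service cost 395.

With exactly 4 open, each delivery zone uses its cheapest among the chosen.
{North, South, East, Central}: P→South 4·16=64, Q→East 3·10=30, R→North 8·10=80, S→South 4·7=28, T→North 5·18=90, U→South 6·10=60, V→North 3·9=27, W→Central 4·4=16. Service cost 395.
{North, South, East, West}: service cost 399
{South, East, West, Central}: service cost 422
Among all 5 size-4 choices, {North, South, East, Central} is lowest.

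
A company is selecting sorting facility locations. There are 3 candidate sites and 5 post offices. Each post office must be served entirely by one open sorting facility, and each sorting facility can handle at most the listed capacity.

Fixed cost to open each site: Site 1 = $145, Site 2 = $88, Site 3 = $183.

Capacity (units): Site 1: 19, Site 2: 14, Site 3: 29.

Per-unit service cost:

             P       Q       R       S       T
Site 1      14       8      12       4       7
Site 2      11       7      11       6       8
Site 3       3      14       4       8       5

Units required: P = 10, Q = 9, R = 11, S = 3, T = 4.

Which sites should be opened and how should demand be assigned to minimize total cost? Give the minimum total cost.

Minimum total cost: 446

Open {Site 2, Site 3}: P→Site 3 3·10=30, Q→Site 2 7·9=63, R→Site 3 4·11=44, S→Site 2 6·3=18, T→Site 3 5·4=20.
Loads: Site 2 carries 12/14, Site 3 carries 25/29. Service 175; fixed 271; total 446.
Next best feasible plan costs 452.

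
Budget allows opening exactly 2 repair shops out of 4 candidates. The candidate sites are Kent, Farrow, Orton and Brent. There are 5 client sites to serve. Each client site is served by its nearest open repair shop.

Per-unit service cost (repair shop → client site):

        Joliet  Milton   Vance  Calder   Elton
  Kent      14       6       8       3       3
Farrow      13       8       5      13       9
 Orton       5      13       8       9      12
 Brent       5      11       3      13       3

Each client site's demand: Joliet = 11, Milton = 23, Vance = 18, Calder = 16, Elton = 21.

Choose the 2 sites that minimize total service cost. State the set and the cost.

Choose Kent and Brent; total service cost 358.

With exactly 2 open, each client site uses its cheapest among the chosen.
{Kent, Brent}: Joliet→Brent 5·11=55, Milton→Kent 6·23=138, Vance→Brent 3·18=54, Calder→Kent 3·16=48, Elton→Kent 3·21=63. Service cost 358.
{Kent, Orton}: service cost 448
{Kent, Farrow}: service cost 482
Among all 6 size-2 choices, {Kent, Brent} is lowest.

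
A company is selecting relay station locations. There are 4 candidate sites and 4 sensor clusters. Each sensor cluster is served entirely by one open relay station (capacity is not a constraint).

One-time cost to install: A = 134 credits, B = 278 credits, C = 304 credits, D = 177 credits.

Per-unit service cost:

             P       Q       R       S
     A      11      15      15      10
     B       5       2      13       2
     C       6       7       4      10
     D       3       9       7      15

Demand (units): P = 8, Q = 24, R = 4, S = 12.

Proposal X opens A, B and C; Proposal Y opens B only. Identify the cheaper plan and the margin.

Proposal X: {A, B, C}: P→B 5·8=40, Q→B 2·24=48, R→C 4·4=16, S→B 2·12=24. Service 128; fixed 716; total 844.
Proposal Y: {B}: P→B 5·8=40, Q→B 2·24=48, R→B 13·4=52, S→B 2·12=24. Service 164; fixed 278; total 442.
Difference: |844 − 442| = 402.

Proposal Y is cheaper by 402.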